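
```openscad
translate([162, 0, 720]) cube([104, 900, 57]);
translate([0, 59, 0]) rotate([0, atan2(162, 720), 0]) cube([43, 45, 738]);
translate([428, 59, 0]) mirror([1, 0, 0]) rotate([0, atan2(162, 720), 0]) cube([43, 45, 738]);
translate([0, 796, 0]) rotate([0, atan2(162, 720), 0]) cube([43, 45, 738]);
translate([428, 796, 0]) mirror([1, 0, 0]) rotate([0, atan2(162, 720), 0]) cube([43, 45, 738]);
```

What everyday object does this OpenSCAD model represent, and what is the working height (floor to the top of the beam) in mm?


A sawhorse. The overall height is 777 mm.

A beam across two mirrored pairs of raked legs — a sawhorse. The beam's underside is at z = 720 (matching the legs' vertical rise in atan2(162, 720)) and the beam is 57 mm tall, so its top is at 720 + 57 = 777 mm. The raked legs top out at the beam's underside, so that is the highest point.


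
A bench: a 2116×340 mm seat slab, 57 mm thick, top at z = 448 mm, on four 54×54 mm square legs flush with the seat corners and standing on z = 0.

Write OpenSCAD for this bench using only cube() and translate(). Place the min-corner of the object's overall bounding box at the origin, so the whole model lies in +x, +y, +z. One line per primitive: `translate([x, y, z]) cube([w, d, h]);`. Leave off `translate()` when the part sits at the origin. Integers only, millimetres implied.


translate([0, 0, 391]) cube([2116, 340, 57]);
cube([54, 54, 391]);
translate([0, 286, 0]) cube([54, 54, 391]);
translate([2062, 0, 0]) cube([54, 54, 391]);
translate([2062, 286, 0]) cube([54, 54, 391]);


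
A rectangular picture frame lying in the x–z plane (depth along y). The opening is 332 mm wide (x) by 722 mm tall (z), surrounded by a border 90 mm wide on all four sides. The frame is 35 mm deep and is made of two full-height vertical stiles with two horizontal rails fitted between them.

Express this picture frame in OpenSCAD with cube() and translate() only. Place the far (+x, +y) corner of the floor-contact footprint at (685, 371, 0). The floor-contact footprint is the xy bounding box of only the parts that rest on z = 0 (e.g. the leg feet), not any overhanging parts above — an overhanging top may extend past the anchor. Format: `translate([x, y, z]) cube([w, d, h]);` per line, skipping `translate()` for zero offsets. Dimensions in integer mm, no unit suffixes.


translate([173, 336, 0]) cube([90, 35, 902]);
translate([595, 336, 0]) cube([90, 35, 902]);
translate([263, 336, 0]) cube([332, 35, 90]);
translate([263, 336, 812]) cube([332, 35, 90]);


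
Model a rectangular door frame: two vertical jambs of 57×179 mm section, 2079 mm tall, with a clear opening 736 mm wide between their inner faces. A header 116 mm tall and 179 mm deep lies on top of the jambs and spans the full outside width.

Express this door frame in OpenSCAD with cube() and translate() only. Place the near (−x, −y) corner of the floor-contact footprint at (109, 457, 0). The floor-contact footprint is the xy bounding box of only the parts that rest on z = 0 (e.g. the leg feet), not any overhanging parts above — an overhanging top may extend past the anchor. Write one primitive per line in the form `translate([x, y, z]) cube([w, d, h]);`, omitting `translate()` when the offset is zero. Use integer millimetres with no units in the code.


translate([109, 457, 0]) cube([57, 179, 2079]);
translate([902, 457, 0]) cube([57, 179, 2079]);
translate([109, 457, 2079]) cube([850, 179, 116]);


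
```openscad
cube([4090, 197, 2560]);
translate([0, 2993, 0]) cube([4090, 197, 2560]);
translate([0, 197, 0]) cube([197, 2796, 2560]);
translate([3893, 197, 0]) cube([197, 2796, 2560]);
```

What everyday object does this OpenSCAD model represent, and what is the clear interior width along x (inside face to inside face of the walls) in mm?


A house (or room) frame. The interior width is 3696 mm.

Four 2560 mm walls enclosing a rectangle with no floor or roof — a room or house frame. Outside width is 4090 mm and wall thickness is 197 mm, so the interior width is 4090 − 2 × 197 = 3696 mm.


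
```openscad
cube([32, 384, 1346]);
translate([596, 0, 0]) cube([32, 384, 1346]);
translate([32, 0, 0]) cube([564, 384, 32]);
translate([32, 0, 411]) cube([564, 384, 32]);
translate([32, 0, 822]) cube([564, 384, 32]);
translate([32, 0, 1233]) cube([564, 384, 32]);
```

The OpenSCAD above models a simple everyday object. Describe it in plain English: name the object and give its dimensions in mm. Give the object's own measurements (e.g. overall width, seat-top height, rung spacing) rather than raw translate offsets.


An open bookshelf. Two side panels, each 32 mm thick, 384 mm deep and 1346 mm tall, stand 628 mm apart (outside-to-outside). Between them sit 4 shelves, each 32 mm thick and 384 mm deep, spanning the full gap between the sides. The bottom shelf rests on the floor (its underside at z = 0) and the clear gap between one shelf's top and the next shelf's underside is 379 mm.


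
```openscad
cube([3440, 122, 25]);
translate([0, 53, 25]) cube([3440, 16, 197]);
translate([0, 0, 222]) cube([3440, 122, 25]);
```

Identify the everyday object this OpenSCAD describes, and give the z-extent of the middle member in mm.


An I-beam. The web height is 197 mm.

Two wide flanges with a thin centred web — an I-beam. Overall 247 mm minus two 25 mm flanges gives a web of 247 − 2·25 = 197 mm.


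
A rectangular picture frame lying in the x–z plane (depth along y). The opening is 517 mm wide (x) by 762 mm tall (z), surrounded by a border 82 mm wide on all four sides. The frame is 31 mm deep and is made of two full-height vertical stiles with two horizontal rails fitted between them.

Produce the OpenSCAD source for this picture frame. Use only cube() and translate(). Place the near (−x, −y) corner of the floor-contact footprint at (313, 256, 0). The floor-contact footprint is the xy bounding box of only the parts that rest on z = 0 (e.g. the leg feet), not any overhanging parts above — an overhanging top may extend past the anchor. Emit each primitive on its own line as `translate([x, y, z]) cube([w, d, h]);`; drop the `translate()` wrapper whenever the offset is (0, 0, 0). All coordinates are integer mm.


translate([313, 256, 0]) cube([82, 31, 926]);
translate([912, 256, 0]) cube([82, 31, 926]);
translate([395, 256, 0]) cube([517, 31, 82]);
translate([395, 256, 844]) cube([517, 31, 82]);


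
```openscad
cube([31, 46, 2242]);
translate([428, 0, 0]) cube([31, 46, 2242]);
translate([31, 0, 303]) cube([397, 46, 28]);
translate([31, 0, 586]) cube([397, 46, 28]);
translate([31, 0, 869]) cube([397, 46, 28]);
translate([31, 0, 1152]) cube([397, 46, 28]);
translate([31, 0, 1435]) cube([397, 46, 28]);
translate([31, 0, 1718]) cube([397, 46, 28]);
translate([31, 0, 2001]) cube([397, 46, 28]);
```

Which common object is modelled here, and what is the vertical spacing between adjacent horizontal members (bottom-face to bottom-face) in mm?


A ladder. The rung spacing is 283 mm.

Two tall 31×46 posts with 7 short bars between them — a ladder. Adjacent rungs sit at z = 303 and z = 586, so the spacing is 586 − 303 = 283 mm.


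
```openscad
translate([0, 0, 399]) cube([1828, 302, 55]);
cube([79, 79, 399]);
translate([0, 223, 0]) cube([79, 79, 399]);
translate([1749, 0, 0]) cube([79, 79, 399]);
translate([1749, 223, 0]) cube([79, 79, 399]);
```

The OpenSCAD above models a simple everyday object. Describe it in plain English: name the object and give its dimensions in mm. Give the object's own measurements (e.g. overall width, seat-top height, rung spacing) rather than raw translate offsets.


A bench: a 1828×302 mm seat slab, 55 mm thick, top at z = 454 mm, on four 79×79 mm square legs flush with the seat corners and standing on z = 0.


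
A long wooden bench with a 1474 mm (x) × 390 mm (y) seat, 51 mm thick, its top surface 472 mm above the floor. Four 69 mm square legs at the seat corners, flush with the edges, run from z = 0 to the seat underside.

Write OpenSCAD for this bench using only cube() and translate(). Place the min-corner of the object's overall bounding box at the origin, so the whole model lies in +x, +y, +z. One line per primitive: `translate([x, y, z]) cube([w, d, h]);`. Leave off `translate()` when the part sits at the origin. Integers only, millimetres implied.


// leg_h = 472 − 51 = 421
translate([0, 0, 421]) cube([1474, 390, 51]);
cube([69, 69, 421]);
translate([0, 321, 0]) cube([69, 69, 421]);
translate([1405, 0, 0]) cube([69, 69, 421]);
translate([1405, 321, 0]) cube([69, 69, 421]);


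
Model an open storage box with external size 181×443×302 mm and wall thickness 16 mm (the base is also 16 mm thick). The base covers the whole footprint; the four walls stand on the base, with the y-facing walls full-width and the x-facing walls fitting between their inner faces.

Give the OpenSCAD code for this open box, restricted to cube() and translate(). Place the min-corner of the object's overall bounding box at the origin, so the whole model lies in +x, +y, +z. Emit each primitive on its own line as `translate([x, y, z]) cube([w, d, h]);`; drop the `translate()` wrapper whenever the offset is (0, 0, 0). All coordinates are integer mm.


cube([181, 443, 16]);
translate([0, 0, 16]) cube([181, 16, 286]);
translate([0, 427, 16]) cube([181, 16, 286]);
translate([0, 16, 16]) cube([16, 411, 286]);
translate([165, 16, 16]) cube([16, 411, 286]);


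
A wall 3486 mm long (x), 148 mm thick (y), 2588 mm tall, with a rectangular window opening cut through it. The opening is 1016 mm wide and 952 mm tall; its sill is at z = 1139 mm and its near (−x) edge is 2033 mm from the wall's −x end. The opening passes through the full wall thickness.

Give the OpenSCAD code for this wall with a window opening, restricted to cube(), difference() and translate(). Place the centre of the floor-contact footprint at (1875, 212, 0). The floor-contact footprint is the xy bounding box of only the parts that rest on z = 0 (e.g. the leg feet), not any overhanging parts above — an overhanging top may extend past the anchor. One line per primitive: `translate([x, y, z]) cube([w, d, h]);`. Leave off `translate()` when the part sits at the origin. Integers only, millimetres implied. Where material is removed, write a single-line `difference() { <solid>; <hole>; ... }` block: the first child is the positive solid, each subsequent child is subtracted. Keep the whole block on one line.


difference() { translate([132, 138, 0]) cube([3486, 148, 2588]); translate([2165, 138, 1139]) cube([1016, 148, 952]); }


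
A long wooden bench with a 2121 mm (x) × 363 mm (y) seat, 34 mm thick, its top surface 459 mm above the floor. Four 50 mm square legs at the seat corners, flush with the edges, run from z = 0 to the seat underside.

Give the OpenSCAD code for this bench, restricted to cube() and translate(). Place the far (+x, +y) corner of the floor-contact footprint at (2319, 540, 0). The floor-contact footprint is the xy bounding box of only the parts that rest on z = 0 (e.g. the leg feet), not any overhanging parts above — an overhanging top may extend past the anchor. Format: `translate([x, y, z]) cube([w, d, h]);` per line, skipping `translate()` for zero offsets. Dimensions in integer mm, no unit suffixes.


translate([198, 177, 425]) cube([2121, 363, 34]);
translate([198, 177, 0]) cube([50, 50, 425]);
translate([198, 490, 0]) cube([50, 50, 425]);
translate([2269, 177, 0]) cube([50, 50, 425]);
translate([2269, 490, 0]) cube([50, 50, 425]);


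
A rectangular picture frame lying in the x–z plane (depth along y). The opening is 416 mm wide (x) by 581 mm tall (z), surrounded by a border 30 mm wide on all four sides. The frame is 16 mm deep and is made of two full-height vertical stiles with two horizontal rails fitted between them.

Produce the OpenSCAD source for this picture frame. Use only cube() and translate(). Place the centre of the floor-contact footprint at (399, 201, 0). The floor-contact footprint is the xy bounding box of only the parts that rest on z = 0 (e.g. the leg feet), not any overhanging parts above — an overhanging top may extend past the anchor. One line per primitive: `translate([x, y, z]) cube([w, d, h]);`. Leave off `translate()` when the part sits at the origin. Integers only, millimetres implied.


translate([161, 193, 0]) cube([30, 16, 641]);
translate([607, 193, 0]) cube([30, 16, 641]);
translate([191, 193, 0]) cube([416, 16, 30]);
translate([191, 193, 611]) cube([416, 16, 30]);


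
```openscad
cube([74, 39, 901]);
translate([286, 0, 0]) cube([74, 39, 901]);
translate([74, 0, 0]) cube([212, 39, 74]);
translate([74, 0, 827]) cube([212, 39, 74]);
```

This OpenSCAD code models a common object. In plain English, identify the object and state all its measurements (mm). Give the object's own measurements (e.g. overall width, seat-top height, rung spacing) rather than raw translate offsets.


A rectangular picture frame lying in the x–z plane (depth along y). The opening is 212 mm wide (x) by 753 mm tall (z), surrounded by a border 74 mm wide on all four sides. The frame is 39 mm deep and is made of two full-height vertical stiles with two horizontal rails fitted between them.


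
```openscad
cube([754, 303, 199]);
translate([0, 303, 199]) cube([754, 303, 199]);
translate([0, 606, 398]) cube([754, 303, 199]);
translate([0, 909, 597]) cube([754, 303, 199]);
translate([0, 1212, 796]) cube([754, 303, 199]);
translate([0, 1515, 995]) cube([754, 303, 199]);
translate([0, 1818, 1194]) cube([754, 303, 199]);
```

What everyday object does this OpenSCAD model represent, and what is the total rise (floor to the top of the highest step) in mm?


A staircase. The total rise is 1393 mm.

7 identical blocks, each offset up and back from the previous — a staircase. Each step is 199 mm tall and there are 7 of them, so the total rise is 7 × 199 = 1393 mm.


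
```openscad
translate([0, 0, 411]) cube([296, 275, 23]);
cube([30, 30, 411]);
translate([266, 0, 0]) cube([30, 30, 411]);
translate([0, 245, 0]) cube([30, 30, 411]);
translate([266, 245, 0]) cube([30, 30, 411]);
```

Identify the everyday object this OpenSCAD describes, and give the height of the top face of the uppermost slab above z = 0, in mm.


A stool. The seat height is 434 mm.

A 296×275×23 slab at z = 411 on four corner posts — a stool. The seat top is 411 + 23 = 434 mm.


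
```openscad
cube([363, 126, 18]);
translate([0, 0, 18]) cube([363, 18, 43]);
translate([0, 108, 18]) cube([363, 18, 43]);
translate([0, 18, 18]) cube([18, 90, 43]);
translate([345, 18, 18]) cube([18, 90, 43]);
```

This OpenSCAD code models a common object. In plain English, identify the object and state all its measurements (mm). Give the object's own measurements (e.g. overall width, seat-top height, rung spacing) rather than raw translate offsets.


An open-topped rectangular box: outside dimensions 363×126×61 mm, with a uniform wall and base thickness of 18 mm. The base is a full 363×126 slab on the floor; four walls sit on top of the base. The front and back walls (the −y and +y sides) span the full width; the two side walls fit between them.


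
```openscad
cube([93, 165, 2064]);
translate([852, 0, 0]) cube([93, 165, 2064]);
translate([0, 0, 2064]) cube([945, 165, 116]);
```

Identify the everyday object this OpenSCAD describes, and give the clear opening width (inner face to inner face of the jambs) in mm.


A door frame. The clear opening width is 759 mm.

Two 2064 mm tall posts with a header on top — a door frame. The left jamb is 93 mm wide at x = 0; the right jamb starts at x = 852. The clear opening is 852 − 93 = 759 mm.


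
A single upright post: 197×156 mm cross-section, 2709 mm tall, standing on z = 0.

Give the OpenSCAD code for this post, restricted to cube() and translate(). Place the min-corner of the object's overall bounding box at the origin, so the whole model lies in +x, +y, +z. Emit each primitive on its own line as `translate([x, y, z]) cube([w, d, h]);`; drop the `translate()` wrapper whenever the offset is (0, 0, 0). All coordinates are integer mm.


cube([197, 156, 2709]);


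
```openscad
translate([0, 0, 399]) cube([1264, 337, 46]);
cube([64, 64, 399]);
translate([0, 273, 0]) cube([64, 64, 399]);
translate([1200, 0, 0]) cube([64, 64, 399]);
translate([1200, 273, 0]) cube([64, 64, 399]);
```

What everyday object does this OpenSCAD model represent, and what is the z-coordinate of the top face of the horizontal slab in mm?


A bench. The seat-top height is 445 mm.

A long slab on four corner posts — a bench. The slab sits at z = 399 with thickness 46, so the top is 399 + 46 = 445 mm.


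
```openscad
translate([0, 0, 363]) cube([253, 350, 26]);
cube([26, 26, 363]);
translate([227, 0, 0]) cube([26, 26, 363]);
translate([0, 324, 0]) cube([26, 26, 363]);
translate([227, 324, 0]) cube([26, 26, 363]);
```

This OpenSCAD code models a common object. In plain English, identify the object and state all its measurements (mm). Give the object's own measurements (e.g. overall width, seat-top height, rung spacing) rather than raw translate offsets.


A simple wooden stool: a rectangular seat 253 mm (x) by 350 mm (y), 26 mm thick, top face at z = 389 mm, on four square legs, each 26×26 mm in cross-section. The legs rest on z = 0, each flush with a corner of the seat.


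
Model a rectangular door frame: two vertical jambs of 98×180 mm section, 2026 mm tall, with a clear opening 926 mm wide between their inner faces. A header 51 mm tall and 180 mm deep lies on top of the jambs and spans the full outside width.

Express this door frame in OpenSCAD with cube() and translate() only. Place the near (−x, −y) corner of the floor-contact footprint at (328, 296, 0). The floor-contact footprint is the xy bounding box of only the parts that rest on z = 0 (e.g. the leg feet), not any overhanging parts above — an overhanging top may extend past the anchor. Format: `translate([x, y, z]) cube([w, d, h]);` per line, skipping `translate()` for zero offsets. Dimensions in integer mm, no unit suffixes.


translate([328, 296, 0]) cube([98, 180, 2026]);
translate([1352, 296, 0]) cube([98, 180, 2026]);
translate([328, 296, 2026]) cube([1122, 180, 51]);


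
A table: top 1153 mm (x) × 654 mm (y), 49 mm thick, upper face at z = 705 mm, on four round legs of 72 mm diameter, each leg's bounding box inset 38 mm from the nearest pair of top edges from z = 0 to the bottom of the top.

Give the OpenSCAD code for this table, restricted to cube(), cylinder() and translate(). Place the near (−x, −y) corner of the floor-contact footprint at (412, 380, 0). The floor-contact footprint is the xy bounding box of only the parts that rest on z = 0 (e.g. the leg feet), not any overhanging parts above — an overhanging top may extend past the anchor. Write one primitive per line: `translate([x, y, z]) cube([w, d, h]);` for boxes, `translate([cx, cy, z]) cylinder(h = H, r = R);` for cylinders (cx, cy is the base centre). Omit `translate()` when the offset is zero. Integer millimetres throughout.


// leg_h = 705 - 49 = 656
translate([374, 342, 656]) cube([1153, 654, 49]);
translate([448, 416, 0]) cylinder(h = 656, r = 36);
translate([1453, 416, 0]) cylinder(h = 656, r = 36);
translate([448, 922, 0]) cylinder(h = 656, r = 36);
translate([1453, 922, 0]) cylinder(h = 656, r = 36);


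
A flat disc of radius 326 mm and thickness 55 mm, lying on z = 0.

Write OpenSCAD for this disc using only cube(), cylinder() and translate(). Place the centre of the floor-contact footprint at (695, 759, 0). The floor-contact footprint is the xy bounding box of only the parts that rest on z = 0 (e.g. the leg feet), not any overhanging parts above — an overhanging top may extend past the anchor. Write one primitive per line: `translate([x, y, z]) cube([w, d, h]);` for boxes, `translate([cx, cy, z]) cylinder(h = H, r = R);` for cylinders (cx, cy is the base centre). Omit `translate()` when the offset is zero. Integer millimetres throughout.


translate([695, 759, 0]) cylinder(h = 55, r = 326);


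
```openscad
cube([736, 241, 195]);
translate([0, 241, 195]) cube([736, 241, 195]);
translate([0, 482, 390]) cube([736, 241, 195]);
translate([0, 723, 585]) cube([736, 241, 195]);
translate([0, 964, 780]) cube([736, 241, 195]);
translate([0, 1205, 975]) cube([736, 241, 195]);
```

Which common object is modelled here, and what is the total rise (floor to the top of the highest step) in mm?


A staircase. The total rise is 1170 mm.

6 identical blocks, each offset up and back from the previous — a staircase. Each step is 195 mm tall and there are 6 of them, so the total rise is 6 × 195 = 1170 mm.


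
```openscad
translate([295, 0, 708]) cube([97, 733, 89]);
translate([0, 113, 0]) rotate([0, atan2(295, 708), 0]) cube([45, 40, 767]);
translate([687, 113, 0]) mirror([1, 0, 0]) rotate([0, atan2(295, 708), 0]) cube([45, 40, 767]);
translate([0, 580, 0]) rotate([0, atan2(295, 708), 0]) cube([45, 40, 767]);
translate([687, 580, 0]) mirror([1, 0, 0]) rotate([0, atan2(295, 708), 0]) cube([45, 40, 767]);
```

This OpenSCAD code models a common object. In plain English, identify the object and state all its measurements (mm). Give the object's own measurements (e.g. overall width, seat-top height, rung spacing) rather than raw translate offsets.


A sawhorse. A 97×733×89 mm beam (x, y, z) sits on two A-frame leg pairs. Each pair is two raked legs of 45×40 mm section (40 mm along y) splaying symmetrically in x. Each leg rises 708 mm vertically over 295 mm of horizontal reach and is 767 mm long along its own axis. Every leg's outer bottom edge rests on the floor and its outer top edge meets a bottom edge of the beam — the left legs (tilting toward +x) meet the beam's −x bottom edge, the right legs (their mirror images, tilting toward −x) meet its +x bottom edge — so the leg tops tuck under the beam, the beam's underside is 708 mm above the floor, and the feet are 687 mm apart outside-to-outside with the beam centred between them. The two leg pairs are set in 113 mm from either end of the beam.


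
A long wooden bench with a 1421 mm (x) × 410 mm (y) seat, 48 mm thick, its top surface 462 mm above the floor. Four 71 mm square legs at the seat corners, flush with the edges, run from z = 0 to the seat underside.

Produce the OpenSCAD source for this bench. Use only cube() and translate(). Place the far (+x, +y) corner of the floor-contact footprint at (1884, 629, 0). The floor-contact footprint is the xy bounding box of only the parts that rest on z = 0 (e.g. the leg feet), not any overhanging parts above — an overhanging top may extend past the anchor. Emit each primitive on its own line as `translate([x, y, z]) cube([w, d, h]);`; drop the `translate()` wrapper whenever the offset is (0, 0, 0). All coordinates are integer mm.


// leg_h = 462 − 48 = 414
translate([463, 219, 414]) cube([1421, 410, 48]);
translate([463, 219, 0]) cube([71, 71, 414]);
translate([463, 558, 0]) cube([71, 71, 414]);
translate([1813, 219, 0]) cube([71, 71, 414]);
translate([1813, 558, 0]) cube([71, 71, 414]);


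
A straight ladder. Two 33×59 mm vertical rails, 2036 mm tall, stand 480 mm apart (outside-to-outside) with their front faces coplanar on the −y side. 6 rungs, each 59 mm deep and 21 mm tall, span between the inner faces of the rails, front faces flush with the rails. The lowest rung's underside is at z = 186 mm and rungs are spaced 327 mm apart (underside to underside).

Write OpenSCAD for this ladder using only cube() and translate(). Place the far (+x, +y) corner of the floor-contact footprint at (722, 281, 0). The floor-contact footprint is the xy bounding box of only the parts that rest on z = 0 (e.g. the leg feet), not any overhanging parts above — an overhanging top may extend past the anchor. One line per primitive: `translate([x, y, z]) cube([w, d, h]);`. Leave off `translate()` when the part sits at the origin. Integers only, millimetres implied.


translate([242, 222, 0]) cube([33, 59, 2036]);
translate([689, 222, 0]) cube([33, 59, 2036]);
translate([275, 222, 186]) cube([414, 59, 21]);
translate([275, 222, 513]) cube([414, 59, 21]);
translate([275, 222, 840]) cube([414, 59, 21]);
translate([275, 222, 1167]) cube([414, 59, 21]);
translate([275, 222, 1494]) cube([414, 59, 21]);
translate([275, 222, 1821]) cube([414, 59, 21]);


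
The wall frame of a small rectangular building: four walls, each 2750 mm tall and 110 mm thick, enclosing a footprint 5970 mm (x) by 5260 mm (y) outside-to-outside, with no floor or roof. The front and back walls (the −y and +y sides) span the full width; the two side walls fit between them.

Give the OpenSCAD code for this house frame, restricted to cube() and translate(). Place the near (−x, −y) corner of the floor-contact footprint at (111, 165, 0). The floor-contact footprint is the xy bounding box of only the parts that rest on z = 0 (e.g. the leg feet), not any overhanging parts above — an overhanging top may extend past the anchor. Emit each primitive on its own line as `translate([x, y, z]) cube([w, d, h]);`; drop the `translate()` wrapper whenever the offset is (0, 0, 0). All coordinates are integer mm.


translate([111, 165, 0]) cube([5970, 110, 2750]);
translate([111, 5315, 0]) cube([5970, 110, 2750]);
translate([111, 275, 0]) cube([110, 5040, 2750]);
translate([5971, 275, 0]) cube([110, 5040, 2750]);


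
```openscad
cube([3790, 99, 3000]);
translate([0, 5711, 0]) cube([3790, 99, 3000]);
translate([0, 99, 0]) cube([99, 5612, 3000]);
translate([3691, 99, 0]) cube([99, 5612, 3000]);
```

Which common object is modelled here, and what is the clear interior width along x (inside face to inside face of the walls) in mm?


A house (or room) frame. The interior width is 3592 mm.

Four 3000 mm walls enclosing a rectangle with no floor or roof — a room or house frame. Outside width is 3790 mm and wall thickness is 99 mm, so the interior width is 3790 − 2 × 99 = 3592 mm.


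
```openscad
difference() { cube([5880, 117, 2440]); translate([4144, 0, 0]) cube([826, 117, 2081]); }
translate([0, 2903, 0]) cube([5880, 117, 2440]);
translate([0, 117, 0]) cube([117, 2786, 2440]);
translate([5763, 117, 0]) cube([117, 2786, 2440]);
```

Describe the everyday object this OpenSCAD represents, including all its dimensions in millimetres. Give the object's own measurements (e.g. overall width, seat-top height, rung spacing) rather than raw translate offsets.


A single room: four walls, each 2440 mm tall and 117 mm thick, enclosing an outside footprint 5880×3020 mm (x × y), no floor or roof. The front and back walls (−y and +y sides) run the full x-width; the side walls fit between their inner faces. A door opening 826 mm wide and 2081 mm tall is cut through the front wall from the floor up, its −x edge 4144 mm from the wall's −x end.


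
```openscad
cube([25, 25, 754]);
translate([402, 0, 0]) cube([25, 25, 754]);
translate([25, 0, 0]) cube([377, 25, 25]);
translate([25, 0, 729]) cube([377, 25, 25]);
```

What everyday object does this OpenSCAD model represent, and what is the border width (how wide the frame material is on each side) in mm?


A picture frame. The border width is 25 mm.

Four thin pieces enclosing a rectangular opening — a picture frame. The two full-height stiles are 754 mm tall; the top rail sits at z = 729 and is 25 mm tall, so the border above the opening is 754 − 729 = 25 mm, matching the stile x-width.


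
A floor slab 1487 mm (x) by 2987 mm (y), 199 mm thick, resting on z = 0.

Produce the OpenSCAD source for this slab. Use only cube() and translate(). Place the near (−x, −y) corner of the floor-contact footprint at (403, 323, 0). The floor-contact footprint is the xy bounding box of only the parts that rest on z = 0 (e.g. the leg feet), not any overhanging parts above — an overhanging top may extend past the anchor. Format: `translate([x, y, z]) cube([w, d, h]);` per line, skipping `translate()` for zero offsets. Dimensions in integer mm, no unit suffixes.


translate([403, 323, 0]) cube([1487, 2987, 199]);


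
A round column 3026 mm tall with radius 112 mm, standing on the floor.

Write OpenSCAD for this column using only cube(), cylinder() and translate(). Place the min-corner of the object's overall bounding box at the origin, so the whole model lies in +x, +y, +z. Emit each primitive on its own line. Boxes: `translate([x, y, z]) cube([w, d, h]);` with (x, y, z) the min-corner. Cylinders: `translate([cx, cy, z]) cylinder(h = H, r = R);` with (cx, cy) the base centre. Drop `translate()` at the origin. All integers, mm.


translate([112, 112, 0]) cylinder(h = 3026, r = 112);


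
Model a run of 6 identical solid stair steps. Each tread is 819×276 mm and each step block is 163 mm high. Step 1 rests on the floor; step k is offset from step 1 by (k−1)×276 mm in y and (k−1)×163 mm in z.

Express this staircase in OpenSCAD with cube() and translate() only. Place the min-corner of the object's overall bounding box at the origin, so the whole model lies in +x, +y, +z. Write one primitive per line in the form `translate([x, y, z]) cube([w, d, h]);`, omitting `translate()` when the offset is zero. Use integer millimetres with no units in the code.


cube([819, 276, 163]);
translate([0, 276, 163]) cube([819, 276, 163]);
translate([0, 552, 326]) cube([819, 276, 163]);
translate([0, 828, 489]) cube([819, 276, 163]);
translate([0, 1104, 652]) cube([819, 276, 163]);
translate([0, 1380, 815]) cube([819, 276, 163]);


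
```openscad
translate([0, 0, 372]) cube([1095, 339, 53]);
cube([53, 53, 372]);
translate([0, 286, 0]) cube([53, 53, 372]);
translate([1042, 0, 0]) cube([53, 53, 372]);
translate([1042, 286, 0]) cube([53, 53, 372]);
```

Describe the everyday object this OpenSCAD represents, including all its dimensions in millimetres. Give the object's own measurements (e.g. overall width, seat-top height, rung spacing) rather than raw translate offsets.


A long wooden bench with a 1095 mm (x) × 339 mm (y) seat, 53 mm thick, its top surface 425 mm above the floor. Four 53 mm square legs at the seat corners, flush with the edges, run from z = 0 to the seat underside.


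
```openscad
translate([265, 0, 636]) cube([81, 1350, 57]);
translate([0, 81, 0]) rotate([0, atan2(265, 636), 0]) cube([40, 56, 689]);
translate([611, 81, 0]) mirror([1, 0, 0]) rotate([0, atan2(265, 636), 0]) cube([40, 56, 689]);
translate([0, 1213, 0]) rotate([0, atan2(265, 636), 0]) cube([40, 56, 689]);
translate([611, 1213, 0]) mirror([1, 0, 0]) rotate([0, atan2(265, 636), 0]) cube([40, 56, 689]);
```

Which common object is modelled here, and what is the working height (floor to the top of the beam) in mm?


A sawhorse. The overall height is 693 mm.

A beam across two mirrored pairs of raked legs — a sawhorse. The beam's underside is at z = 636 (matching the legs' vertical rise in atan2(265, 636)) and the beam is 57 mm tall, so its top is at 636 + 57 = 693 mm. The raked legs top out at the beam's underside, so that is the highest point.


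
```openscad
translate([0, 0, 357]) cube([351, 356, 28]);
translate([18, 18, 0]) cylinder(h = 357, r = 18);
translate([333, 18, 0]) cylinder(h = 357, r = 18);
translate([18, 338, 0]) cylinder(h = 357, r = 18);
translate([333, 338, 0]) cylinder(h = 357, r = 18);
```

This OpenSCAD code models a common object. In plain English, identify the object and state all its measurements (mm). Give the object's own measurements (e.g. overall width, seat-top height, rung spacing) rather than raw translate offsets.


A four-legged stool. The seat is a 351×356×28 mm slab whose top surface is at z = 385 mm; four round legs, each 36 mm in diameter, run from the floor (z = 0) to the underside of the seat, each leg's axis is inset half a diameter from the nearest pair of seat edges (so the leg's bounding box is flush with the corner).


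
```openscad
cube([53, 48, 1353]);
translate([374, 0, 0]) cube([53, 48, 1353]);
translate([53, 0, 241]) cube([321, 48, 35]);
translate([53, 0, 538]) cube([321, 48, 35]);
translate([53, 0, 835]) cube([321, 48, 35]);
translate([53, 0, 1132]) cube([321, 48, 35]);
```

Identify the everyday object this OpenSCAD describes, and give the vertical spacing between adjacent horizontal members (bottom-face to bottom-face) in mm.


A ladder. The rung spacing is 297 mm.

Two tall 53×48 posts with 4 short bars between them — a ladder. Adjacent rungs sit at z = 241 and z = 538, so the spacing is 538 − 241 = 297 mm.


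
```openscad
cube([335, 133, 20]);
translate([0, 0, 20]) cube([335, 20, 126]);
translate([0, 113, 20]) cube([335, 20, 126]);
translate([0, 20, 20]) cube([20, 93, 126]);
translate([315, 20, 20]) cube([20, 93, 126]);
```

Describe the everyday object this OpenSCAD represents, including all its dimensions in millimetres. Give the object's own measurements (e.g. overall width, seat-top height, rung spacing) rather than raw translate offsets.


An open-topped rectangular box: outside dimensions 335×133×146 mm, with a uniform wall and base thickness of 20 mm. The base is a full 335×133 slab on the floor; four walls sit on top of the base. The front and back walls (the −y and +y sides) span the full width; the two side walls fit between them.


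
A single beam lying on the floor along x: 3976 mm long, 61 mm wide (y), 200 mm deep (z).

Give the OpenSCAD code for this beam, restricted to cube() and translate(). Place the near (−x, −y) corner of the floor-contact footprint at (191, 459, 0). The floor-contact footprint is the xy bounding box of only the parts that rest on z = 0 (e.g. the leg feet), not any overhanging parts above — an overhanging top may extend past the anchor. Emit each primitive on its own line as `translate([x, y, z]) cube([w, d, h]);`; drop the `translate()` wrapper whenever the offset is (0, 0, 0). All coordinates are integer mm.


translate([191, 459, 0]) cube([3976, 61, 200]);


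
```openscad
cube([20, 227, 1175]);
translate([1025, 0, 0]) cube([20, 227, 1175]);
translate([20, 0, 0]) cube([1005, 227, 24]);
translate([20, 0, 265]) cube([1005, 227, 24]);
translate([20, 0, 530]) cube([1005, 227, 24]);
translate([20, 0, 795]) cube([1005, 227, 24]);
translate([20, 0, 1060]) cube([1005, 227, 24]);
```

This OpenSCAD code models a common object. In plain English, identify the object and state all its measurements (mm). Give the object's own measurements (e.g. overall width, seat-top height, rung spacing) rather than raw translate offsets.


An open bookshelf. Two side panels, each 20 mm thick, 227 mm deep and 1175 mm tall, stand 1045 mm apart (outside-to-outside). Between them sit 5 shelves, each 24 mm thick and 227 mm deep, spanning the full gap between the sides. The bottom shelf rests on the floor (its underside at z = 0) and the clear gap between one shelf's top and the next shelf's underside is 241 mm.


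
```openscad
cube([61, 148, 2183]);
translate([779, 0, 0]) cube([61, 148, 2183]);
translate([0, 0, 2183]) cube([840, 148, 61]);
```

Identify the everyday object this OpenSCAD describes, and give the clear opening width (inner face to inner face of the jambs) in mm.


A door frame. The clear opening width is 718 mm.

Two 2183 mm tall posts with a header on top — a door frame. The left jamb is 61 mm wide at x = 0; the right jamb starts at x = 779. The clear opening is 779 − 61 = 718 mm.


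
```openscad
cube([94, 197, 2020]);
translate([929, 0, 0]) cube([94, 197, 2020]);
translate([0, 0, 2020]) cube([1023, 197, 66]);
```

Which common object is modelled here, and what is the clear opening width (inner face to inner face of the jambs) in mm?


A door frame. The clear opening width is 835 mm.

Two 2020 mm tall posts with a header on top — a door frame. The left jamb is 94 mm wide at x = 0; the right jamb starts at x = 929. The clear opening is 929 − 94 = 835 mm.


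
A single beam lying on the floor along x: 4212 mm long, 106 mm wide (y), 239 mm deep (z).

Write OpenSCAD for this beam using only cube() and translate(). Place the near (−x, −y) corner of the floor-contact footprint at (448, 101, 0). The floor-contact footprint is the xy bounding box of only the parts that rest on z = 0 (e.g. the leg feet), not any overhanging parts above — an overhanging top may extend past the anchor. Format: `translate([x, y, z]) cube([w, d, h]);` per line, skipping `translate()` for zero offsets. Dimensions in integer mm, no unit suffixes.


translate([448, 101, 0]) cube([4212, 106, 239]);


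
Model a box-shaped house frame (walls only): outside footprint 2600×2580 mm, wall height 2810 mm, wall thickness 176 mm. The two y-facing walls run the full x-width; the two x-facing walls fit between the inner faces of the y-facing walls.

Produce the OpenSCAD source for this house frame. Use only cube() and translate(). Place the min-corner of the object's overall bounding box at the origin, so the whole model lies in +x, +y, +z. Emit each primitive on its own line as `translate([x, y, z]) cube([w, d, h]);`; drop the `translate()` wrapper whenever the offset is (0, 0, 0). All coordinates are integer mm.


cube([2600, 176, 2810]);
translate([0, 2404, 0]) cube([2600, 176, 2810]);
translate([0, 176, 0]) cube([176, 2228, 2810]);
translate([2424, 176, 0]) cube([176, 2228, 2810]);


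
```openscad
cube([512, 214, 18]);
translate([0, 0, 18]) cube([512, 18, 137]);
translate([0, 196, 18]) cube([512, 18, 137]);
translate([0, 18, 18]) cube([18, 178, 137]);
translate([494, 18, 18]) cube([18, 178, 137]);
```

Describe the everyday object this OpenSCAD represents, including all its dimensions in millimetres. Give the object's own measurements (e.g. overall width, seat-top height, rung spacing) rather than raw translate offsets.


An open-topped rectangular box: outside dimensions 512×214×155 mm, with a uniform wall and base thickness of 18 mm. The base is a full 512×214 slab on the floor; four walls sit on top of the base. The front and back walls (the −y and +y sides) span the full width; the two side walls fit between them.


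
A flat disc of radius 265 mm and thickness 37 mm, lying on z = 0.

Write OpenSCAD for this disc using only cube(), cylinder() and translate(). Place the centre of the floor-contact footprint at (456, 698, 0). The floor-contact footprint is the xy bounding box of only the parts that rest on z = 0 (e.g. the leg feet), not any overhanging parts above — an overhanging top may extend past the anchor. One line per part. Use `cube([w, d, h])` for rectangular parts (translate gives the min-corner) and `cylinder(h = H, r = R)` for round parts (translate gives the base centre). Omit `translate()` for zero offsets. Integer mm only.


translate([456, 698, 0]) cylinder(h = 37, r = 265);


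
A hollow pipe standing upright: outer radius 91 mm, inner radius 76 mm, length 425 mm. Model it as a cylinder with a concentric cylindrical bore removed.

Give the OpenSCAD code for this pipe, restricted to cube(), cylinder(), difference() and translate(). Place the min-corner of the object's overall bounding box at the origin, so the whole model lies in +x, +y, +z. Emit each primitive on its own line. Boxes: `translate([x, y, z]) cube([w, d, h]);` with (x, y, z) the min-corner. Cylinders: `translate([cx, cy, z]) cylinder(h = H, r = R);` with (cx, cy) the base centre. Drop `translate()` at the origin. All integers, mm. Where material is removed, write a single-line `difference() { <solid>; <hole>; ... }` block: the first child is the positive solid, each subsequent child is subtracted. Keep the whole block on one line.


difference() { translate([91, 91, 0]) cylinder(h = 425, r = 91); translate([91, 91, 0]) cylinder(h = 425, r = 76); }


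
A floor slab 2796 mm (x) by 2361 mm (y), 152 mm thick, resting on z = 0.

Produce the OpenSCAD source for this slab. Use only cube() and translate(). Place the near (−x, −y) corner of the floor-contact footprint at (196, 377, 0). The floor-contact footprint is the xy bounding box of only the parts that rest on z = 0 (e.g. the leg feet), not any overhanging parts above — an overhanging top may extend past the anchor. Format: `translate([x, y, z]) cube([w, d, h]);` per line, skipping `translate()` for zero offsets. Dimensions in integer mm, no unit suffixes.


translate([196, 377, 0]) cube([2796, 2361, 152]);
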